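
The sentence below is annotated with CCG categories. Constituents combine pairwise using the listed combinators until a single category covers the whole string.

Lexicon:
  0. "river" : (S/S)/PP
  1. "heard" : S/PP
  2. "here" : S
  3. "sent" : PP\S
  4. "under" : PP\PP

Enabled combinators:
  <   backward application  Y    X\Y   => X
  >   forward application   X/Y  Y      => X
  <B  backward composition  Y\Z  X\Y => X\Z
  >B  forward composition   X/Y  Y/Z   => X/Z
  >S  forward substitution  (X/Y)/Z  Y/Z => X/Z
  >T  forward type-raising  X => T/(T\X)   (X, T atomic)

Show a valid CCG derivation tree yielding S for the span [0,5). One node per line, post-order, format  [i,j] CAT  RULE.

[0,1] (S/S)/PP  lex  "river"
[1,2] S/PP  lex  "heard"
[0,2] S/PP  >S  k=1
[2,3] S  lex  "here"
[3,4] PP\S  lex  "sent"
[4,5] PP\PP  lex  "under"
[3,5] PP\S  <B  k=4
[2,5] PP  <  k=3
[0,5] S  >  k=2

[0,5] S   >
  [0,2] S/PP   >S
    [0,1] "river" : (S/S)/PP
    [1,2] "heard" : S/PP
  [2,5] PP   <
    [2,3] "here" : S
    [3,5] PP\S   <B
      [3,4] "sent" : PP\S
      [4,5] "under" : PP\PP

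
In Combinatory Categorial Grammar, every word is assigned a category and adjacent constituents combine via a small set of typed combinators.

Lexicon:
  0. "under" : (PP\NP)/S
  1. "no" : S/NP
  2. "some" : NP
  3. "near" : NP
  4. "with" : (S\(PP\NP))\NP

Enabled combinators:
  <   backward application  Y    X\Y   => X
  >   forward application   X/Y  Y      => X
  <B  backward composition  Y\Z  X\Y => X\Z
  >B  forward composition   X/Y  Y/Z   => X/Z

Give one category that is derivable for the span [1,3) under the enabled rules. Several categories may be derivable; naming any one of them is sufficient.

[0,5] S   <
  [0,3] PP\NP   >
    [0,1] "under" : (PP\NP)/S
    [1,3] S   >
      [1,2] "no" : S/NP
      [2,3] "some" : NP
  [3,5] S\(PP\NP)   <
    [3,4] "near" : NP
    [4,5] "with" : (S\(PP\NP))\NP

S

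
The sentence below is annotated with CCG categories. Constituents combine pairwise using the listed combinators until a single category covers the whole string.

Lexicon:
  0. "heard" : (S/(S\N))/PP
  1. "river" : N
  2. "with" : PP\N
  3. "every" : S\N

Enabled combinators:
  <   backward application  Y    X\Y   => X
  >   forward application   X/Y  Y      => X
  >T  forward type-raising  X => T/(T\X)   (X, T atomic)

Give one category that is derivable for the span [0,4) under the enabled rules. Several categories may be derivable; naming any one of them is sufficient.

S

[0,4] S   >
  [0,3] S/(S\N)   >
    [0,1] "heard" : (S/(S\N))/PP
    [1,3] PP   >
      [1,2] PP/(PP\N)   >T
        [1,2] "river" : N
      [2,3] "with" : PP\N
  [3,4] "every" : S\N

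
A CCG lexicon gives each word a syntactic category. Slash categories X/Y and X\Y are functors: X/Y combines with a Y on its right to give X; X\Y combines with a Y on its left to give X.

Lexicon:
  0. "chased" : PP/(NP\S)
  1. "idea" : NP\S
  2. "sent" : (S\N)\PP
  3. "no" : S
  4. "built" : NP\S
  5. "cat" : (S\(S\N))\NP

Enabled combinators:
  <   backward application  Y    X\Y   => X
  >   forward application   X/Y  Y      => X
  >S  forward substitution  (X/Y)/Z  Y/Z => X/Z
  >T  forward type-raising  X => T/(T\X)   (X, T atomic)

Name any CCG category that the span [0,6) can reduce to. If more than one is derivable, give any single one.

S

[0,6] S   <
  [0,3] S\N   <
    [0,2] PP   >
      [0,1] "chased" : PP/(NP\S)
      [1,2] "idea" : NP\S
    [2,3] "sent" : (S\N)\PP
  [3,6] S\(S\N)   <
    [3,5] NP   >
      [3,4] NP/(NP\S)   >T
        [3,4] "no" : S
      [4,5] "built" : NP\S
    [5,6] "cat" : (S\(S\N))\NP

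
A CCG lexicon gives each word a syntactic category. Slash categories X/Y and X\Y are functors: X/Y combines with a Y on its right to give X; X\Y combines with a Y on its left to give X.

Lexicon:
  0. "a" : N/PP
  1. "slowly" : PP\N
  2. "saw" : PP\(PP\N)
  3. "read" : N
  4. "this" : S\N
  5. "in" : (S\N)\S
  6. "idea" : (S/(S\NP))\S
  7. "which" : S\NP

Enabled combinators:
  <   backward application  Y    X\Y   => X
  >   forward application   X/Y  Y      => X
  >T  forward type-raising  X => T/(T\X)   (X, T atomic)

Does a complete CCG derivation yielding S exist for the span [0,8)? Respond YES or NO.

[0,8] S   >
  [0,7] S/(S\NP)   <
    [0,6] S   <
      [0,3] N   >
        [0,1] "a" : N/PP
        [1,3] PP   <
          [1,2] "slowly" : PP\N
          [2,3] "saw" : PP\(PP\N)
      [3,6] S\N   <
        [3,5] S   >
          [3,4] S/(S\N)   >T
            [3,4] "read" : N
          [4,5] "this" : S\N
        [5,6] "in" : (S\N)\S
    [6,7] "idea" : (S/(S\NP))\S
  [7,8] "which" : S\NP

YES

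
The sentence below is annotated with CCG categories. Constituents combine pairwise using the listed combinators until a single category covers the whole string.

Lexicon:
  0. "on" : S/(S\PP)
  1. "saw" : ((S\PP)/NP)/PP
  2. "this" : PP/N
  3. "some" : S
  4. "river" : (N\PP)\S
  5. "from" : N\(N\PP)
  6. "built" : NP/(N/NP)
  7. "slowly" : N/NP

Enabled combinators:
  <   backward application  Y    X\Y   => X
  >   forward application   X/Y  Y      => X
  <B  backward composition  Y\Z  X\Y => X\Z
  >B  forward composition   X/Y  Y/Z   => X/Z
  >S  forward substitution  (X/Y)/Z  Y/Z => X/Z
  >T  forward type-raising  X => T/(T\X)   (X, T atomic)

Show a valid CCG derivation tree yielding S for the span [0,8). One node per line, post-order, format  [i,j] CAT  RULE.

[0,1] S/(S\PP)  lex  "on"
[1,2] ((S\PP)/NP)/PP  lex  "saw"
[2,3] PP/N  lex  "this"
[3,4] S  lex  "some"
[4,5] (N\PP)\S  lex  "river"
[3,5] N\PP  <  k=4
[5,6] N\(N\PP)  lex  "from"
[3,6] N  <  k=5
[2,6] PP  >  k=3
[1,6] (S\PP)/NP  >  k=2
[6,7] NP/(N/NP)  lex  "built"
[7,8] N/NP  lex  "slowly"
[6,8] NP  >  k=7
[1,8] S\PP  >  k=6
[0,8] S  >  k=1

[0,8] S   >
  [0,1] "on" : S/(S\PP)
  [1,8] S\PP   >
    [1,6] (S\PP)/NP   >
      [1,2] "saw" : ((S\PP)/NP)/PP
      [2,6] PP   >
        [2,3] "this" : PP/N
        [3,6] N   <
          [3,5] N\PP   <
            [3,4] "some" : S
            [4,5] "river" : (N\PP)\S
          [5,6] "from" : N\(N\PP)
    [6,8] NP   >
      [6,7] "built" : NP/(N/NP)
      [7,8] "slowly" : N/NP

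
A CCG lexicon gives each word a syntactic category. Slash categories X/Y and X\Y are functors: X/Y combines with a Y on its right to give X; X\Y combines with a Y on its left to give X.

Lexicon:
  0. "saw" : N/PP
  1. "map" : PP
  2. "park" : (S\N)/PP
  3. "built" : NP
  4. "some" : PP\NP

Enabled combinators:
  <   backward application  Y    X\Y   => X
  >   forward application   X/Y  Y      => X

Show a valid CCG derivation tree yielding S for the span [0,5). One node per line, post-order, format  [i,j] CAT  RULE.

[0,5] S   <
  [0,2] N   >
    [0,1] "saw" : N/PP
    [1,2] "map" : PP
  [2,5] S\N   >
    [2,3] "park" : (S\N)/PP
    [3,5] PP   <
      [3,4] "built" : NP
      [4,5] "some" : PP\NP

[0,1] N/PP  lex  "saw"
[1,2] PP  lex  "map"
[0,2] N  >  k=1
[2,3] (S\N)/PP  lex  "park"
[3,4] NP  lex  "built"
[4,5] PP\NP  lex  "some"
[3,5] PP  <  k=4
[2,5] S\N  >  k=3
[0,5] S  <  k=2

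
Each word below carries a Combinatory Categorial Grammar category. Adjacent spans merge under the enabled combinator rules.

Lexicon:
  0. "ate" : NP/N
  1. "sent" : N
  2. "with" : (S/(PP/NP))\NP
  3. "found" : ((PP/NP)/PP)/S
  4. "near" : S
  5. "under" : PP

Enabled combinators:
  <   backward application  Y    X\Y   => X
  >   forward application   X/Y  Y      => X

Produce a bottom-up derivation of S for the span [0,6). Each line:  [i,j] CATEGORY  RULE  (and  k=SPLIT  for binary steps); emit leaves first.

[0,1] NP/N  lex  "ate"
[1,2] N  lex  "sent"
[0,2] NP  >  k=1
[2,3] (S/(PP/NP))\NP  lex  "with"
[0,3] S/(PP/NP)  <  k=2
[3,4] ((PP/NP)/PP)/S  lex  "found"
[4,5] S  lex  "near"
[3,5] (PP/NP)/PP  >  k=4
[5,6] PP  lex  "under"
[3,6] PP/NP  >  k=5
[0,6] S  >  k=3

[0,6] S   >
  [0,3] S/(PP/NP)   <
    [0,2] NP   >
      [0,1] "ate" : NP/N
      [1,2] "sent" : N
    [2,3] "with" : (S/(PP/NP))\NP
  [3,6] PP/NP   >
    [3,5] (PP/NP)/PP   >
      [3,4] "found" : ((PP/NP)/PP)/S
      [4,5] "near" : S
    [5,6] "under" : PP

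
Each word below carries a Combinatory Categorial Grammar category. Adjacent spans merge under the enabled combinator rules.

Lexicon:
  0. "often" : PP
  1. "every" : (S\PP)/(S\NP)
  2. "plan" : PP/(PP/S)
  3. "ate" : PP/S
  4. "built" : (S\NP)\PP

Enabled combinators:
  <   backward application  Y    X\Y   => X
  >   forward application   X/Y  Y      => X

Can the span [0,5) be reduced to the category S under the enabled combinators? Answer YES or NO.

YES

[0,5] S   <
  [0,1] "often" : PP
  [1,5] S\PP   >
    [1,2] "every" : (S\PP)/(S\NP)
    [2,5] S\NP   <
      [2,4] PP   >
        [2,3] "plan" : PP/(PP/S)
        [3,4] "ate" : PP/S
      [4,5] "built" : (S\NP)\PP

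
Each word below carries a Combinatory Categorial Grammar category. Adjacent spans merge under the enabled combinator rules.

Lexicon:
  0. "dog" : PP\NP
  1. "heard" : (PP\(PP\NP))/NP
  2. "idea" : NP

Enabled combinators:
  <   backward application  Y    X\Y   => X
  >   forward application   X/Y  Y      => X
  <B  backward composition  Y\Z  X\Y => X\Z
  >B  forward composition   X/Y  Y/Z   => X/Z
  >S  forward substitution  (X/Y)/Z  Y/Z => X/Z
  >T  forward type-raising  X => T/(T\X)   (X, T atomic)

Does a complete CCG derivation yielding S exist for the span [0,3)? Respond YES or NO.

PP\NP (PP\(PP\NP))/NP NP
CKY chart[0,3] = {N/(N\PP), NP/(NP\PP), PP, PP/(PP\PP), S/(S\PP)}; S ∉ chart

NO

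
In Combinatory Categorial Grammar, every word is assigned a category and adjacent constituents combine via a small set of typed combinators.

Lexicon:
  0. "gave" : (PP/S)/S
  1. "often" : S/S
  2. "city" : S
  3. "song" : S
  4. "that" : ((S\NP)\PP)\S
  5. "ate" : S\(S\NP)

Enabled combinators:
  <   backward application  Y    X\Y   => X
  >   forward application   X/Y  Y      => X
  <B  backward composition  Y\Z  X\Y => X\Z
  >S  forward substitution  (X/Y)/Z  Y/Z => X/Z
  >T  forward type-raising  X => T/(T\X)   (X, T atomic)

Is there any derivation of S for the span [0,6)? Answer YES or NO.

[0,6] S   <
  [0,5] S\NP   <
    [0,3] PP   >
      [0,2] PP/S   >S
        [0,1] "gave" : (PP/S)/S
        [1,2] "often" : S/S
      [2,3] "city" : S
    [3,5] (S\NP)\PP   <
      [3,4] "song" : S
      [4,5] "that" : ((S\NP)\PP)\S
  [5,6] "ate" : S\(S\NP)

YES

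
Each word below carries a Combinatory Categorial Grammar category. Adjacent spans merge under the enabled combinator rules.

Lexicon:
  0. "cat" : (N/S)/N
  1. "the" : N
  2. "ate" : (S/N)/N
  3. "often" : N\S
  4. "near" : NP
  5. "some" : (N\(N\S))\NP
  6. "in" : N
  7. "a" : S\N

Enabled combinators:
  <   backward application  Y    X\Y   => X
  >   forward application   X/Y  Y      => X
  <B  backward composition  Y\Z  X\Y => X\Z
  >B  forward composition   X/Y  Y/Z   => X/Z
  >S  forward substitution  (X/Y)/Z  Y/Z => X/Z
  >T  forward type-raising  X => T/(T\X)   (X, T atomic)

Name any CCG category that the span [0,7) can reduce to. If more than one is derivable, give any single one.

[0,8] S   <
  [0,7] N   >
    [0,2] N/S   >
      [0,1] "cat" : (N/S)/N
      [1,2] "the" : N
    [2,7] S   >
      [2,6] S/N   >
        [2,3] "ate" : (S/N)/N
        [3,6] N   <
          [3,4] "often" : N\S
          [4,6] N\(N\S)   <
            [4,5] "near" : NP
            [5,6] "some" : (N\(N\S))\NP
      [6,7] "in" : N
  [7,8] "a" : S\N

N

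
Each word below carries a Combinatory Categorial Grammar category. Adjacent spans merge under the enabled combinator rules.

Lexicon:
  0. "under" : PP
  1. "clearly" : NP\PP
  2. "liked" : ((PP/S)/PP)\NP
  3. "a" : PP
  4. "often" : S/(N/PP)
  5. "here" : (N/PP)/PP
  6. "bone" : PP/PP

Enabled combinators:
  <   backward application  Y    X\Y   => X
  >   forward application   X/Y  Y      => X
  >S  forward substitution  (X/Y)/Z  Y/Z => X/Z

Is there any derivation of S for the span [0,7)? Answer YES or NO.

PP NP\PP ((PP/S)/PP)\NP PP S/(N/PP) (N/PP)/PP PP/PP
CKY chart[0,7] = {PP}; S ∉ chart

NO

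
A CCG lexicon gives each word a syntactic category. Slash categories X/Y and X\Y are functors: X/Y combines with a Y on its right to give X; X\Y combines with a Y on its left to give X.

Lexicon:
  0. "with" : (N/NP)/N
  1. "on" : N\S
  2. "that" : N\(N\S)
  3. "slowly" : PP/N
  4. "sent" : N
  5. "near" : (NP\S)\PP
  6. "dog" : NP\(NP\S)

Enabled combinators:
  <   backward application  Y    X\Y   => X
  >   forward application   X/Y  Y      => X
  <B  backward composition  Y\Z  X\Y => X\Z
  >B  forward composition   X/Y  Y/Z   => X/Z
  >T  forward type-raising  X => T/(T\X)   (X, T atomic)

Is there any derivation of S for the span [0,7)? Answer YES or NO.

(N/NP)/N N\S N\(N\S) PP/N N (NP\S)\PP NP\(NP\S)
CKY chart[0,7] = {N, N/(NP\NP), N/(N\N), NP/(NP\N), PP/(PP\N), S/(S\N)}; S ∉ chart

NO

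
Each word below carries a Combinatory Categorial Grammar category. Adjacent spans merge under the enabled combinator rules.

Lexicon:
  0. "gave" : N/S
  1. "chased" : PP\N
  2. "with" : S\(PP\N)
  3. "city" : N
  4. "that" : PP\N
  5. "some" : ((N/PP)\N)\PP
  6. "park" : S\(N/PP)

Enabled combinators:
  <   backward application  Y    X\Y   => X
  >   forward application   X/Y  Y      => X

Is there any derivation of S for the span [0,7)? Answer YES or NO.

YES

[0,7] S   <
  [0,6] N/PP   <
    [0,3] N   >
      [0,1] "gave" : N/S
      [1,3] S   <
        [1,2] "chased" : PP\N
        [2,3] "with" : S\(PP\N)
    [3,6] (N/PP)\N   <
      [3,5] PP   <
        [3,4] "city" : N
        [4,5] "that" : PP\N
      [5,6] "some" : ((N/PP)\N)\PP
  [6,7] "park" : S\(N/PP)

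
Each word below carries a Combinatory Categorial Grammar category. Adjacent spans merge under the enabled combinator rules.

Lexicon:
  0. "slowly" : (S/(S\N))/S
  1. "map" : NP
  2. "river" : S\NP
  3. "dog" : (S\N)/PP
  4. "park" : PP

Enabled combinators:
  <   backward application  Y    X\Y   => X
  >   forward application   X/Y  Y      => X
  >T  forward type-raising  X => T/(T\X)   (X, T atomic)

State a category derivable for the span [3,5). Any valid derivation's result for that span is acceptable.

S\N

[0,5] S   >
  [0,3] S/(S\N)   >
    [0,1] "slowly" : (S/(S\N))/S
    [1,3] S   <
      [1,2] "map" : NP
      [2,3] "river" : S\NP
  [3,5] S\N   >
    [3,4] "dog" : (S\N)/PP
    [4,5] "park" : PP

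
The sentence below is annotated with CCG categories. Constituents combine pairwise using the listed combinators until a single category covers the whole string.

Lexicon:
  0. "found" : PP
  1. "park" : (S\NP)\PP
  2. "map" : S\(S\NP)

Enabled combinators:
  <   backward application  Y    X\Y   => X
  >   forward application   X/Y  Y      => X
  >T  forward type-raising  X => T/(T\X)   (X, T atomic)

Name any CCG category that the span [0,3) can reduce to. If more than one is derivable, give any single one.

[0,3] S   <
  [0,2] S\NP   <
    [0,1] "found" : PP
    [1,2] "park" : (S\NP)\PP
  [2,3] "map" : S\(S\NP)

S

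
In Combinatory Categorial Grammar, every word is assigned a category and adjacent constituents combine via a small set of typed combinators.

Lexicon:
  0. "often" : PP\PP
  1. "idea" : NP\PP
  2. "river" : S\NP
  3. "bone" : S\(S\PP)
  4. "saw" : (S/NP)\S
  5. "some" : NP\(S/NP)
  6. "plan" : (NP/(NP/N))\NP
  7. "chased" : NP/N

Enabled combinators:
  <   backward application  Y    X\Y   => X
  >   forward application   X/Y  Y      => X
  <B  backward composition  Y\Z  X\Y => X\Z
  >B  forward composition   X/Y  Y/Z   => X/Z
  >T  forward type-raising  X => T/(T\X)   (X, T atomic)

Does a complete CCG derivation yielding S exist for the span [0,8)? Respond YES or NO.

PP\PP NP\PP S\NP S\(S\PP) (S/NP)\S NP\(S/NP) (NP/(NP/N))\NP NP/N
CKY chart[0,8] = {N/(N\NP), NP, NP/(NP\NP), PP/(PP\NP), S/(S\NP)}; S ∉ chart

NO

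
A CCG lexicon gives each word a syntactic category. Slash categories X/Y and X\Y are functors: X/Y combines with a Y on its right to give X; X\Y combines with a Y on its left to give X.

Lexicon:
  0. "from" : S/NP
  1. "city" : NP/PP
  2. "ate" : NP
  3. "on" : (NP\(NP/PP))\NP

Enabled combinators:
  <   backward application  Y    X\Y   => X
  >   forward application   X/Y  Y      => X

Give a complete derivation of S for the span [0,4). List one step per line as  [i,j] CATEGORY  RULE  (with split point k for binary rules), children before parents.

[0,4] S   >
  [0,1] "from" : S/NP
  [1,4] NP   <
    [1,2] "city" : NP/PP
    [2,4] NP\(NP/PP)   <
      [2,3] "ate" : NP
      [3,4] "on" : (NP\(NP/PP))\NP

[0,1] S/NP  lex  "from"
[1,2] NP/PP  lex  "city"
[2,3] NP  lex  "ate"
[3,4] (NP\(NP/PP))\NP  lex  "on"
[2,4] NP\(NP/PP)  <  k=3
[1,4] NP  <  k=2
[0,4] S  >  k=1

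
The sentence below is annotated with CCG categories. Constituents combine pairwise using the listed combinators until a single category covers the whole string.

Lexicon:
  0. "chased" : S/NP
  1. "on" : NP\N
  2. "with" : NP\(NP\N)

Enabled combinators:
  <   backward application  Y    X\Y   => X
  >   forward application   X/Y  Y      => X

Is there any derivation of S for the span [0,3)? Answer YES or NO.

YES

[0,3] S   >
  [0,1] "chased" : S/NP
  [1,3] NP   <
    [1,2] "on" : NP\N
    [2,3] "with" : NP\(NP\N)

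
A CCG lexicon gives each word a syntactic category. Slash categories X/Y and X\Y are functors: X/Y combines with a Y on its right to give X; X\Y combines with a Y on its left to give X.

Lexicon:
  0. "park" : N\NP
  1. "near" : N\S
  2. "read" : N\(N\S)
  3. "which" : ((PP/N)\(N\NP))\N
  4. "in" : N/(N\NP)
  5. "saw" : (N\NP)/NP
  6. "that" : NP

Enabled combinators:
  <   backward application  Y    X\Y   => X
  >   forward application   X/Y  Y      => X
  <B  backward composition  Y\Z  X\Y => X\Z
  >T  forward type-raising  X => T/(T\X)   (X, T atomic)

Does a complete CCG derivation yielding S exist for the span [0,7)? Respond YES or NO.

NO

N\NP N\S N\(N\S) ((PP/N)\(N\NP))\N N/(N\NP) (N\NP)/NP NP
CKY chart[0,7] = {N/(N\PP), NP/(NP\PP), PP, PP/(PP\PP), S/(S\PP)}; S ∉ chart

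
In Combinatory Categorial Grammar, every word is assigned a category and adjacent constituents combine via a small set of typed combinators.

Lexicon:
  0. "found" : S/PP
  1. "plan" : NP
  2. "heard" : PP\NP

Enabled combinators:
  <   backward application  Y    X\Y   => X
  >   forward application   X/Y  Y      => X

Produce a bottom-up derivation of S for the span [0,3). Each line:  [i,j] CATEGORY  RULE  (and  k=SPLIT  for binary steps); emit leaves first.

[0,1] S/PP  lex  "found"
[1,2] NP  lex  "plan"
[2,3] PP\NP  lex  "heard"
[1,3] PP  <  k=2
[0,3] S  >  k=1

[0,3] S   >
  [0,1] "found" : S/PP
  [1,3] PP   <
    [1,2] "plan" : NP
    [2,3] "heard" : PP\NP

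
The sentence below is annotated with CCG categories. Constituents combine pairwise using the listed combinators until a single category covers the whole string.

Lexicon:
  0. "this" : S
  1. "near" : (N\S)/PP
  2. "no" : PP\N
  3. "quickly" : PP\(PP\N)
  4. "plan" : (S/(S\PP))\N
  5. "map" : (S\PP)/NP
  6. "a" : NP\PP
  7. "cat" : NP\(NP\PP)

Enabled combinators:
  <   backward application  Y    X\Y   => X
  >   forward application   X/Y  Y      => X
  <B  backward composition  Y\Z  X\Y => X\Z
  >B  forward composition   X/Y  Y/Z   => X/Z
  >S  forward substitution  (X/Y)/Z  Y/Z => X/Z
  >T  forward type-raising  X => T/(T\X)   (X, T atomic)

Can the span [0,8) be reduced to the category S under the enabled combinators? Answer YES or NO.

[0,8] S   >
  [0,5] S/(S\PP)   <
    [0,4] N   >
      [0,1] N/(N\S)   >T
        [0,1] "this" : S
      [1,4] N\S   >
        [1,2] "near" : (N\S)/PP
        [2,4] PP   <
          [2,3] "no" : PP\N
          [3,4] "quickly" : PP\(PP\N)
    [4,5] "plan" : (S/(S\PP))\N
  [5,8] S\PP   >
    [5,6] "map" : (S\PP)/NP
    [6,8] NP   <
      [6,7] "a" : NP\PP
      [7,8] "cat" : NP\(NP\PP)

YES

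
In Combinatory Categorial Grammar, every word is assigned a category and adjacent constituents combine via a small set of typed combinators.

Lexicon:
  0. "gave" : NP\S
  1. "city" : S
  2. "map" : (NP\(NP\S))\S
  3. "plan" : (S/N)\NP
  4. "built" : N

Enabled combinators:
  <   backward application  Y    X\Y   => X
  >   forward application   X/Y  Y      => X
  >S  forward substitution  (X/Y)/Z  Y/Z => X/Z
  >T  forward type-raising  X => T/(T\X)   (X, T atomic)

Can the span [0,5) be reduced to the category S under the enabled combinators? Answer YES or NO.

YES

[0,5] S   >
  [0,4] S/N   <
    [0,3] NP   <
      [0,1] "gave" : NP\S
      [1,3] NP\(NP\S)   <
        [1,2] "city" : S
        [2,3] "map" : (NP\(NP\S))\S
    [3,4] "plan" : (S/N)\NP
  [4,5] "built" : N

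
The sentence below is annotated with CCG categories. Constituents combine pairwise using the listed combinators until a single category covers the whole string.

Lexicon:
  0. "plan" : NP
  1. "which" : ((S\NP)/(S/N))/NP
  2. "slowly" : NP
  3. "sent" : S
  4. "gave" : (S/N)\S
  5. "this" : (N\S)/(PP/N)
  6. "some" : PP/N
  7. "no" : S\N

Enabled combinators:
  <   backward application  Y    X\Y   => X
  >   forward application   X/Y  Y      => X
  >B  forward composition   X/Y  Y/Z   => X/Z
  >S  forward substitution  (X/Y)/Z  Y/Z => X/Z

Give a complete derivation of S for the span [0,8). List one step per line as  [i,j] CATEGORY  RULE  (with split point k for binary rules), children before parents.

[0,1] NP  lex  "plan"
[1,2] ((S\NP)/(S/N))/NP  lex  "which"
[2,3] NP  lex  "slowly"
[1,3] (S\NP)/(S/N)  >  k=2
[3,4] S  lex  "sent"
[4,5] (S/N)\S  lex  "gave"
[3,5] S/N  <  k=4
[1,5] S\NP  >  k=3
[0,5] S  <  k=1
[5,6] (N\S)/(PP/N)  lex  "this"
[6,7] PP/N  lex  "some"
[5,7] N\S  >  k=6
[0,7] N  <  k=5
[7,8] S\N  lex  "no"
[0,8] S  <  k=7

[0,8] S   <
  [0,7] N   <
    [0,5] S   <
      [0,1] "plan" : NP
      [1,5] S\NP   >
        [1,3] (S\NP)/(S/N)   >
          [1,2] "which" : ((S\NP)/(S/N))/NP
          [2,3] "slowly" : NP
        [3,5] S/N   <
          [3,4] "sent" : S
          [4,5] "gave" : (S/N)\S
    [5,7] N\S   >
      [5,6] "this" : (N\S)/(PP/N)
      [6,7] "some" : PP/N
  [7,8] "no" : S\N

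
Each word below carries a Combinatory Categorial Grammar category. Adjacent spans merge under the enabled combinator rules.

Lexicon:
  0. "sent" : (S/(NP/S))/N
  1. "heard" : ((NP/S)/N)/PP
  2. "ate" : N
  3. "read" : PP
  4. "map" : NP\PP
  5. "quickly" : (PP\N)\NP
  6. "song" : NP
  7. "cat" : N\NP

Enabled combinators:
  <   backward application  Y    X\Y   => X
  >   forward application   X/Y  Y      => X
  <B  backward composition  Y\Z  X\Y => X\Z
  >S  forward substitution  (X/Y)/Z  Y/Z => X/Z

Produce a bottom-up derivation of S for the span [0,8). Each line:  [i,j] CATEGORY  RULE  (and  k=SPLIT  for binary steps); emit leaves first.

[0,8] S   >
  [0,6] S/N   >S
    [0,1] "sent" : (S/(NP/S))/N
    [1,6] (NP/S)/N   >
      [1,2] "heard" : ((NP/S)/N)/PP
      [2,6] PP   <
        [2,3] "ate" : N
        [3,6] PP\N   <
          [3,5] NP   <
            [3,4] "read" : PP
            [4,5] "map" : NP\PP
          [5,6] "quickly" : (PP\N)\NP
  [6,8] N   <
    [6,7] "song" : NP
    [7,8] "cat" : N\NP

[0,1] (S/(NP/S))/N  lex  "sent"
[1,2] ((NP/S)/N)/PP  lex  "heard"
[2,3] N  lex  "ate"
[3,4] PP  lex  "read"
[4,5] NP\PP  lex  "map"
[3,5] NP  <  k=4
[5,6] (PP\N)\NP  lex  "quickly"
[3,6] PP\N  <  k=5
[2,6] PP  <  k=3
[1,6] (NP/S)/N  >  k=2
[0,6] S/N  >S  k=1
[6,7] NP  lex  "song"
[7,8] N\NP  lex  "cat"
[6,8] N  <  k=7
[0,8] S  >  k=6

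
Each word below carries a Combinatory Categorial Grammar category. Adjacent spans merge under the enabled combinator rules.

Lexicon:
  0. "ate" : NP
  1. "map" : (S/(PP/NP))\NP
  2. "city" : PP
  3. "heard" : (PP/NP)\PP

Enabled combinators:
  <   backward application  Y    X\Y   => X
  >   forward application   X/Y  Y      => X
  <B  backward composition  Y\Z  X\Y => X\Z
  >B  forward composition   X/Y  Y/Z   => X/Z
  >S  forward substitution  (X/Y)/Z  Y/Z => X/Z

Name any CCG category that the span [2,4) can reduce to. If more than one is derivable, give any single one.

[0,4] S   >
  [0,2] S/(PP/NP)   <
    [0,1] "ate" : NP
    [1,2] "map" : (S/(PP/NP))\NP
  [2,4] PP/NP   <
    [2,3] "city" : PP
    [3,4] "heard" : (PP/NP)\PP

PP/NP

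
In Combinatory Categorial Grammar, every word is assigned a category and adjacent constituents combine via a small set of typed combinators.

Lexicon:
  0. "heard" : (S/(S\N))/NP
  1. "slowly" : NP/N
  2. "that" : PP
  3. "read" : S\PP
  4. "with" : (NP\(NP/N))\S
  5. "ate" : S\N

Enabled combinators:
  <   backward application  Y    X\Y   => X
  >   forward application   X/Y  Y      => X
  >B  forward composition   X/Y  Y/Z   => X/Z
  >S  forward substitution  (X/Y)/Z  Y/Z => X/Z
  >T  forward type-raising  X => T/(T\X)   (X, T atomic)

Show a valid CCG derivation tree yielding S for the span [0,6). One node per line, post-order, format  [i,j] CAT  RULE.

[0,6] S   >
  [0,5] S/(S\N)   >
    [0,1] "heard" : (S/(S\N))/NP
    [1,5] NP   <
      [1,2] "slowly" : NP/N
      [2,5] NP\(NP/N)   <
        [2,4] S   <
          [2,3] "that" : PP
          [3,4] "read" : S\PP
        [4,5] "with" : (NP\(NP/N))\S
  [5,6] "ate" : S\N

[0,1] (S/(S\N))/NP  lex  "heard"
[1,2] NP/N  lex  "slowly"
[2,3] PP  lex  "that"
[3,4] S\PP  lex  "read"
[2,4] S  <  k=3
[4,5] (NP\(NP/N))\S  lex  "with"
[2,5] NP\(NP/N)  <  k=4
[1,5] NP  <  k=2
[0,5] S/(S\N)  >  k=1
[5,6] S\N  lex  "ate"
[0,6] S  >  k=5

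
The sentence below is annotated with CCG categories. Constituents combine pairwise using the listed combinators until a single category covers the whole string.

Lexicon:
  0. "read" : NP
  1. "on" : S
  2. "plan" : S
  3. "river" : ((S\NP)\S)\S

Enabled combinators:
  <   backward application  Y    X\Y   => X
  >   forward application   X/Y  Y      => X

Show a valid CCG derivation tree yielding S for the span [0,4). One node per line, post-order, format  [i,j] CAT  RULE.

[0,4] S   <
  [0,1] "read" : NP
  [1,4] S\NP   <
    [1,2] "on" : S
    [2,4] (S\NP)\S   <
      [2,3] "plan" : S
      [3,4] "river" : ((S\NP)\S)\S

[0,1] NP  lex  "read"
[1,2] S  lex  "on"
[2,3] S  lex  "plan"
[3,4] ((S\NP)\S)\S  lex  "river"
[2,4] (S\NP)\S  <  k=3
[1,4] S\NP  <  k=2
[0,4] S  <  k=1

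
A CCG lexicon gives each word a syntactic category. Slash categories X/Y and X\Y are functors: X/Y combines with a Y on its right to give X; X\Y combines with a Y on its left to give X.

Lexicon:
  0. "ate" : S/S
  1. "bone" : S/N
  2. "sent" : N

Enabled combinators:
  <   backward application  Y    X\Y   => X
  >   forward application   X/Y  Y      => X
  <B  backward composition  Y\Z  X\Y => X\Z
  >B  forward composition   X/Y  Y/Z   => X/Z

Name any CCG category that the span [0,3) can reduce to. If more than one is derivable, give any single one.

[0,3] S   >
  [0,2] S/N   >B
    [0,1] "ate" : S/S
    [1,2] "bone" : S/N
  [2,3] "sent" : N

S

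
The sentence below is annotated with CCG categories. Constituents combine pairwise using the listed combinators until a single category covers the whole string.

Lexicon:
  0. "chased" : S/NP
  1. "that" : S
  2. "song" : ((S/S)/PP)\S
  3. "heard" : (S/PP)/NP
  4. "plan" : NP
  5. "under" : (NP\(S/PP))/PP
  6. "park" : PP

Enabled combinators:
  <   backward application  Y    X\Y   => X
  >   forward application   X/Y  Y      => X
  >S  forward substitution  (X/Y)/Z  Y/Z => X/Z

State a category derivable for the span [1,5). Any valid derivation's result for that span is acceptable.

[0,7] S   >
  [0,1] "chased" : S/NP
  [1,7] NP   <
    [1,5] S/PP   >S
      [1,3] (S/S)/PP   <
        [1,2] "that" : S
        [2,3] "song" : ((S/S)/PP)\S
      [3,5] S/PP   >
        [3,4] "heard" : (S/PP)/NP
        [4,5] "plan" : NP
    [5,7] NP\(S/PP)   >
      [5,6] "under" : (NP\(S/PP))/PP
      [6,7] "park" : PP

S/PP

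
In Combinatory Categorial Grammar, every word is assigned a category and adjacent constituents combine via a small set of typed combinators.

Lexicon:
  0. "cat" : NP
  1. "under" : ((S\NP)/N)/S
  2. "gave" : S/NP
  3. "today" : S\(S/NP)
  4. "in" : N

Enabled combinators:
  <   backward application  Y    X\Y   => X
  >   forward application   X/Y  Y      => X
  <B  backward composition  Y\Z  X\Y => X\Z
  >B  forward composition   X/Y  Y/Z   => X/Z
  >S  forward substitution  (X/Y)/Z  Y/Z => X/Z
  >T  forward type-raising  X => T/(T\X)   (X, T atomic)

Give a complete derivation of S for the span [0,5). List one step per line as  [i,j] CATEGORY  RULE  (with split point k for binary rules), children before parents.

[0,1] NP  lex  "cat"
[0,1] S/(S\NP)  >T
[1,2] ((S\NP)/N)/S  lex  "under"
[2,3] S/NP  lex  "gave"
[3,4] S\(S/NP)  lex  "today"
[2,4] S  <  k=3
[1,4] (S\NP)/N  >  k=2
[0,4] S/N  >B  k=1
[4,5] N  lex  "in"
[0,5] S  >  k=4

[0,5] S   >
  [0,4] S/N   >B
    [0,1] S/(S\NP)   >T
      [0,1] "cat" : NP
    [1,4] (S\NP)/N   >
      [1,2] "under" : ((S\NP)/N)/S
      [2,4] S   <
        [2,3] "gave" : S/NP
        [3,4] "today" : S\(S/NP)
  [4,5] "in" : N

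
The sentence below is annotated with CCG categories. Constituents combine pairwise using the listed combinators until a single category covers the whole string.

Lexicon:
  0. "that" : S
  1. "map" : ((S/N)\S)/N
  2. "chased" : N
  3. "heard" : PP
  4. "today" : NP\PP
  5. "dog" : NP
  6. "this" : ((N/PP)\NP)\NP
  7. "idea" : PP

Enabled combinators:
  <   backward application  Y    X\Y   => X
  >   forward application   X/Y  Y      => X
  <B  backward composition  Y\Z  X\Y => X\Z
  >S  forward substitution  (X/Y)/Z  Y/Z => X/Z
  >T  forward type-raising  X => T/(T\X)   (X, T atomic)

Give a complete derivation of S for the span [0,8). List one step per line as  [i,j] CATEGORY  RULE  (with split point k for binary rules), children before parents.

[0,1] S  lex  "that"
[1,2] ((S/N)\S)/N  lex  "map"
[2,3] N  lex  "chased"
[1,3] (S/N)\S  >  k=2
[0,3] S/N  <  k=1
[3,4] PP  lex  "heard"
[4,5] NP\PP  lex  "today"
[3,5] NP  <  k=4
[5,6] NP  lex  "dog"
[6,7] ((N/PP)\NP)\NP  lex  "this"
[5,7] (N/PP)\NP  <  k=6
[3,7] N/PP  <  k=5
[7,8] PP  lex  "idea"
[3,8] N  >  k=7
[0,8] S  >  k=3

[0,8] S   >
  [0,3] S/N   <
    [0,1] "that" : S
    [1,3] (S/N)\S   >
      [1,2] "map" : ((S/N)\S)/N
      [2,3] "chased" : N
  [3,8] N   >
    [3,7] N/PP   <
      [3,5] NP   <
        [3,4] "heard" : PP
        [4,5] "today" : NP\PP
      [5,7] (N/PP)\NP   <
        [5,6] "dog" : NP
        [6,7] "this" : ((N/PP)\NP)\NP
    [7,8] "idea" : PP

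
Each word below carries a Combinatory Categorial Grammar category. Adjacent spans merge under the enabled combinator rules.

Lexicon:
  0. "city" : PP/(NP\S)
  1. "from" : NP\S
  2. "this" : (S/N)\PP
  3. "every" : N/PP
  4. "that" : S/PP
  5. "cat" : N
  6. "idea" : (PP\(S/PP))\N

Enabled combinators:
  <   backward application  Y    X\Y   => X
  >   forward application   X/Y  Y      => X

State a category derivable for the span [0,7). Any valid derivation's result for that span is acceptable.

S

[0,7] S   >
  [0,3] S/N   <
    [0,2] PP   >
      [0,1] "city" : PP/(NP\S)
      [1,2] "from" : NP\S
    [2,3] "this" : (S/N)\PP
  [3,7] N   >
    [3,4] "every" : N/PP
    [4,7] PP   <
      [4,5] "that" : S/PP
      [5,7] PP\(S/PP)   <
        [5,6] "cat" : N
        [6,7] "idea" : (PP\(S/PP))\N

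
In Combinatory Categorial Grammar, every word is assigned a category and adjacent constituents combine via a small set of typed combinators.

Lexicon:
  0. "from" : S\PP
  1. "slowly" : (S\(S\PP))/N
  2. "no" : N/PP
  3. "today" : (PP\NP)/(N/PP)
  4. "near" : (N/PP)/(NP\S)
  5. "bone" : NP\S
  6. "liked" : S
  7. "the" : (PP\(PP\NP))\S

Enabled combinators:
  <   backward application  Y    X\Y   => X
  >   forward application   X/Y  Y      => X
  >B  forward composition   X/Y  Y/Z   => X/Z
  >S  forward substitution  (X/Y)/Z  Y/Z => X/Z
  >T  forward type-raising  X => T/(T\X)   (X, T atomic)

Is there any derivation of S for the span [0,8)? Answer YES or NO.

[0,8] S   <
  [0,1] "from" : S\PP
  [1,8] S\(S\PP)   >
    [1,2] "slowly" : (S\(S\PP))/N
    [2,8] N   >
      [2,3] "no" : N/PP
      [3,8] PP   <
        [3,6] PP\NP   >
          [3,4] "today" : (PP\NP)/(N/PP)
          [4,6] N/PP   >
            [4,5] "near" : (N/PP)/(NP\S)
            [5,6] "bone" : NP\S
        [6,8] PP\(PP\NP)   <
          [6,7] "liked" : S
          [7,8] "the" : (PP\(PP\NP))\S

YES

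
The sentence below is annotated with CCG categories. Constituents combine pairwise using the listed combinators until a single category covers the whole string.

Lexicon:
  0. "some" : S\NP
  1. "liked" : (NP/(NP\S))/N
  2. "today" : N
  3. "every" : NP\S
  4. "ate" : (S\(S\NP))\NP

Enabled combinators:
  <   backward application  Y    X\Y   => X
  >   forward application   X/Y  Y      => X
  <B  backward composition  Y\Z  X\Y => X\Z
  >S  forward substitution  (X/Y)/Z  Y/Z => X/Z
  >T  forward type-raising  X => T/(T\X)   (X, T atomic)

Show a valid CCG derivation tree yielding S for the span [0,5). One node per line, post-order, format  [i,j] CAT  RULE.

[0,1] S\NP  lex  "some"
[1,2] (NP/(NP\S))/N  lex  "liked"
[2,3] N  lex  "today"
[1,3] NP/(NP\S)  >  k=2
[3,4] NP\S  lex  "every"
[1,4] NP  >  k=3
[4,5] (S\(S\NP))\NP  lex  "ate"
[1,5] S\(S\NP)  <  k=4
[0,5] S  <  k=1

[0,5] S   <
  [0,1] "some" : S\NP
  [1,5] S\(S\NP)   <
    [1,4] NP   >
      [1,3] NP/(NP\S)   >
        [1,2] "liked" : (NP/(NP\S))/N
        [2,3] "today" : N
      [3,4] "every" : NP\S
    [4,5] "ate" : (S\(S\NP))\NP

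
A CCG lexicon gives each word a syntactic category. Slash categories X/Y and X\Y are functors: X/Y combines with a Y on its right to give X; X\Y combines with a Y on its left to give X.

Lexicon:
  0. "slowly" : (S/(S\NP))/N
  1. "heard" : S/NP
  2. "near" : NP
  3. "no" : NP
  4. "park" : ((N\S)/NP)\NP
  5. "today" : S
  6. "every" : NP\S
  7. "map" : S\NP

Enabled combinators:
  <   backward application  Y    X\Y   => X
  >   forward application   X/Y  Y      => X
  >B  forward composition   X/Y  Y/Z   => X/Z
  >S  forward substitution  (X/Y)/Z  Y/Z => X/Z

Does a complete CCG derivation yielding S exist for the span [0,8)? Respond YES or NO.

YES

[0,8] S   >
  [0,7] S/(S\NP)   >
    [0,1] "slowly" : (S/(S\NP))/N
    [1,7] N   <
      [1,3] S   >
        [1,2] "heard" : S/NP
        [2,3] "near" : NP
      [3,7] N\S   >
        [3,5] (N\S)/NP   <
          [3,4] "no" : NP
          [4,5] "park" : ((N\S)/NP)\NP
        [5,7] NP   <
          [5,6] "today" : S
          [6,7] "every" : NP\S
  [7,8] "map" : S\NP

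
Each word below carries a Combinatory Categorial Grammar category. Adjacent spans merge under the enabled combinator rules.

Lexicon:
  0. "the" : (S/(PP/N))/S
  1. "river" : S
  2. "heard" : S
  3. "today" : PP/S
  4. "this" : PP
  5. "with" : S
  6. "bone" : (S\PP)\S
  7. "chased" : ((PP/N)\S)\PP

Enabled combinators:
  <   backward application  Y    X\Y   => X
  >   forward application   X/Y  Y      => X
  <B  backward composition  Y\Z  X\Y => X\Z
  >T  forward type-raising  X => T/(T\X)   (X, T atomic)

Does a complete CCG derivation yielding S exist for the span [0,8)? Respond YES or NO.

YES

[0,8] S   >
  [0,2] S/(PP/N)   >
    [0,1] "the" : (S/(PP/N))/S
    [1,2] "river" : S
  [2,8] PP/N   <
    [2,3] "heard" : S
    [3,8] (PP/N)\S   <
      [3,7] PP   >
        [3,4] "today" : PP/S
        [4,7] S   <
          [4,5] "this" : PP
          [5,7] S\PP   <
            [5,6] "with" : S
            [6,7] "bone" : (S\PP)\S
      [7,8] "chased" : ((PP/N)\S)\PP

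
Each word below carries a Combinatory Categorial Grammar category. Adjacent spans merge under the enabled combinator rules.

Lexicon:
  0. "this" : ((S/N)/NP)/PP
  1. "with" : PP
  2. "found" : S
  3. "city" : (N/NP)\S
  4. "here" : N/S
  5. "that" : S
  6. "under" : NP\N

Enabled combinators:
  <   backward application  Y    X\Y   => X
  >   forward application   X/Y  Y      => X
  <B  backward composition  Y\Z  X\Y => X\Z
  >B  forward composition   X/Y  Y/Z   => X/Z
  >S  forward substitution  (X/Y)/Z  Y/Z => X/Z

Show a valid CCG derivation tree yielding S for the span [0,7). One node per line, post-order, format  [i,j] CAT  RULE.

[0,7] S   >
  [0,4] S/NP   >S
    [0,2] (S/N)/NP   >
      [0,1] "this" : ((S/N)/NP)/PP
      [1,2] "with" : PP
    [2,4] N/NP   <
      [2,3] "found" : S
      [3,4] "city" : (N/NP)\S
  [4,7] NP   <
    [4,6] N   >
      [4,5] "here" : N/S
      [5,6] "that" : S
    [6,7] "under" : NP\N

[0,1] ((S/N)/NP)/PP  lex  "this"
[1,2] PP  lex  "with"
[0,2] (S/N)/NP  >  k=1
[2,3] S  lex  "found"
[3,4] (N/NP)\S  lex  "city"
[2,4] N/NP  <  k=3
[0,4] S/NP  >S  k=2
[4,5] N/S  lex  "here"
[5,6] S  lex  "that"
[4,6] N  >  k=5
[6,7] NP\N  lex  "under"
[4,7] NP  <  k=6
[0,7] S  >  k=4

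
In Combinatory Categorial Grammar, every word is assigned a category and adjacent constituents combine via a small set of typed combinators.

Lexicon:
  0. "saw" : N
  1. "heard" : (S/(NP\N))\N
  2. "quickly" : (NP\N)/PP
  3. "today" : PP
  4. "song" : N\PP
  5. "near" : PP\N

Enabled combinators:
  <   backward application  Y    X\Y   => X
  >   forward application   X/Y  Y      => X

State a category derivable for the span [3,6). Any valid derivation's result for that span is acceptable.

[0,6] S   >
  [0,2] S/(NP\N)   <
    [0,1] "saw" : N
    [1,2] "heard" : (S/(NP\N))\N
  [2,6] NP\N   >
    [2,3] "quickly" : (NP\N)/PP
    [3,6] PP   <
      [3,5] N   <
        [3,4] "today" : PP
        [4,5] "song" : N\PP
      [5,6] "near" : PP\N

PP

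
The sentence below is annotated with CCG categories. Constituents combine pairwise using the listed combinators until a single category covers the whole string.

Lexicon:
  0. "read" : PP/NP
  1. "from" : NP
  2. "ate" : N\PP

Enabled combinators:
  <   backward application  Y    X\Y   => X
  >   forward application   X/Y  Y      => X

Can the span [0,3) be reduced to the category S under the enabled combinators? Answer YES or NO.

NO

PP/NP NP N\PP
CKY chart[0,3] = {N}; S ∉ chart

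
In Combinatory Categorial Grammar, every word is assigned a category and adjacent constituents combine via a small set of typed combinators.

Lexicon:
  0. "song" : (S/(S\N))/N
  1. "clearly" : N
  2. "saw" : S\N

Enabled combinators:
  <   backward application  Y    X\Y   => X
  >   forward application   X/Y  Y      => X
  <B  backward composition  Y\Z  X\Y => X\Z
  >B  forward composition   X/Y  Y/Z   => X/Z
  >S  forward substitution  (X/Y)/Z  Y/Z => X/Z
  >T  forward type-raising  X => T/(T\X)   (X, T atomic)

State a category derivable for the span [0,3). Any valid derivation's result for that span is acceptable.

S

[0,3] S   >
  [0,2] S/(S\N)   >
    [0,1] "song" : (S/(S\N))/N
    [1,2] "clearly" : N
  [2,3] "saw" : S\N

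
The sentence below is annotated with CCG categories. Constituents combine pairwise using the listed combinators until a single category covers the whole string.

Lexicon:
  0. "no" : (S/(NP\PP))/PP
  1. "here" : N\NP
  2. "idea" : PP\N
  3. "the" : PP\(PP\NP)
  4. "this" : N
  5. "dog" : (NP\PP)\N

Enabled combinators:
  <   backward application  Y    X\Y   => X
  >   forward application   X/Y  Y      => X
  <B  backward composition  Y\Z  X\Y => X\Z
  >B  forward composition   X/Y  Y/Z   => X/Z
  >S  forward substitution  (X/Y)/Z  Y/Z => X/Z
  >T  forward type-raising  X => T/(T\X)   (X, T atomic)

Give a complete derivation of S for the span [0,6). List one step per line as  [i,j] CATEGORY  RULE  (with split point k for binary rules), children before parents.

[0,6] S   >
  [0,4] S/(NP\PP)   >
    [0,1] "no" : (S/(NP\PP))/PP
    [1,4] PP   <
      [1,3] PP\NP   <B
        [1,2] "here" : N\NP
        [2,3] "idea" : PP\N
      [3,4] "the" : PP\(PP\NP)
  [4,6] NP\PP   <
    [4,5] "this" : N
    [5,6] "dog" : (NP\PP)\N

[0,1] (S/(NP\PP))/PP  lex  "no"
[1,2] N\NP  lex  "here"
[2,3] PP\N  lex  "idea"
[1,3] PP\NP  <B  k=2
[3,4] PP\(PP\NP)  lex  "the"
[1,4] PP  <  k=3
[0,4] S/(NP\PP)  >  k=1
[4,5] N  lex  "this"
[5,6] (NP\PP)\N  lex  "dog"
[4,6] NP\PP  <  k=5
[0,6] S  >  k=4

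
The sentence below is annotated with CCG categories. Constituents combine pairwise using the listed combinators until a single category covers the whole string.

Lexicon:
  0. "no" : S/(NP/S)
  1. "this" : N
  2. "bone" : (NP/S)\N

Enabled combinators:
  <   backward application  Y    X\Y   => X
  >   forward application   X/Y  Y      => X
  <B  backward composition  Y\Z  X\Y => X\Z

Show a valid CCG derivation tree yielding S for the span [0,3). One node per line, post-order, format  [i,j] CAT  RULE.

[0,1] S/(NP/S)  lex  "no"
[1,2] N  lex  "this"
[2,3] (NP/S)\N  lex  "bone"
[1,3] NP/S  <  k=2
[0,3] S  >  k=1

[0,3] S   >
  [0,1] "no" : S/(NP/S)
  [1,3] NP/S   <
    [1,2] "this" : N
    [2,3] "bone" : (NP/S)\N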